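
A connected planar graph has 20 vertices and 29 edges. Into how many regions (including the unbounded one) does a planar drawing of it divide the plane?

11

Euler's formula for a connected plane graph: V − E + F = 2, so F = 2 − 20 + 29 = 11.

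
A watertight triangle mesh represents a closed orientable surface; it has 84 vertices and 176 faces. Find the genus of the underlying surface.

Every face is a triangle, so 2E = 3·176 = 528, giving E = 264.
χ = V − E + F = 84 − 264 + 176 = -4.
For a closed orientable surface χ = 2 − 2g, so g = (2 − (-4))/2 = 3.

3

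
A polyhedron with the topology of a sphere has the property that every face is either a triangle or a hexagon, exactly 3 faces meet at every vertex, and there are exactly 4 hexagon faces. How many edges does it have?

Let x be the number of triangles; then F = 4 + x.
Edge–face incidences: 2E = 6·4 + 3·x = 24 + 3x.
Every vertex has degree 3, so 3V = 2E.
Euler: V − E + F = 2 ⇒ (2E)/3 − E + (4 + x) = 2.
Multiply by 6: 2·(2E) − 3·(2E) + 6·(4 + x) = 12, i.e. 24 + 6x − (24 + 3x) = 12.
Collecting terms: 3x = 12, so x = 4.
Then 2E = 24 + 3·4 = 36, so E = 18, V = 2E/3 = 12, F = 4 + 4 = 8.

18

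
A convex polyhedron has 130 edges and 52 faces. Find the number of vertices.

Here V − E + F = 2.
V = 2 + E − F = 2 + 130 − 52 = 80.

80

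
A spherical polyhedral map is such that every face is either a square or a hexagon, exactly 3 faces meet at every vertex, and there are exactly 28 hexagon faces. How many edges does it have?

Let x be the number of squares; then F = 28 + x.
Edge–face incidences: 2E = 6·28 + 4·x = 168 + 4x.
Every vertex has degree 3, so 3V = 2E.
Euler: V − E + F = 2 ⇒ (2E)/3 − E + (28 + x) = 2.
Multiply by 6: 2·(2E) − 3·(2E) + 6·(28 + x) = 12, i.e. 168 + 6x − (168 + 4x) = 12.
Collecting terms: 2x = 12, so x = 6.
Then 2E = 168 + 4·6 = 192, so E = 96, V = 2E/3 = 64, F = 28 + 6 = 34.

96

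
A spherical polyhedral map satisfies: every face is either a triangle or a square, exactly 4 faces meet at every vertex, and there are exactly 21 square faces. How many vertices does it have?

27

Let x be the number of triangles; then F = 21 + x.
Edge–face incidences: 2E = 4·21 + 3·x = 84 + 3x.
Every vertex has degree 4, so 4V = 2E.
Euler: V − E + F = 2 ⇒ (2E)/4 − E + (21 + x) = 2.
Multiply by 8: 2·(2E) − 4·(2E) + 8·(21 + x) = 16, i.e. 168 + 8x − 2·(84 + 3x) = 16.
Collecting terms: 2x = 16, so x = 8.
Then 2E = 84 + 3·8 = 108, so E = 54, V = 2E/4 = 27, F = 21 + 8 = 29.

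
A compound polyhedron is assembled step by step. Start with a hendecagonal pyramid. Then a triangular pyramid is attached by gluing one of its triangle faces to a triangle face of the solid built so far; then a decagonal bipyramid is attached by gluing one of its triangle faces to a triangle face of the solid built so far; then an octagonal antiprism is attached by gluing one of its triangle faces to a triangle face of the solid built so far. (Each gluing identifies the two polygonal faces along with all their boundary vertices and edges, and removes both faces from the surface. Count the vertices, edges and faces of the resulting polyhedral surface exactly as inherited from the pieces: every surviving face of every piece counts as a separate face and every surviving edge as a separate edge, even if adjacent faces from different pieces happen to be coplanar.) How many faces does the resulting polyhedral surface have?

48

A hendecagonal pyramid: V=12, E=22, F=12.
Attach a triangular pyramid (V=4, E=6, F=4) along a 3-gon: merge 3 vertices and 3 edges, delete both glued faces → V=13, E=25, F=14.
Attach a decagonal bipyramid (V=12, E=30, F=20) along a 3-gon: merge 3 vertices and 3 edges, delete both glued faces → V=22, E=52, F=32.
Attach an octagonal antiprism (V=16, E=32, F=18) along a 3-gon: merge 3 vertices and 3 edges, delete both glued faces → V=35, E=81, F=48.
Check: V − E + F = 35 − 81 + 48 = 2.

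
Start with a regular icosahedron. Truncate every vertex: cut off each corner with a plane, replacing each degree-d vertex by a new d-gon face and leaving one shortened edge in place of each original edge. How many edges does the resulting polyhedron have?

90

The base solid has V = 12, E = 30, F = 20.
Truncation replaces each original edge-end by a new vertex, so V′ = 2E = 60.
Each original edge survives, and each old vertex of degree d contributes d new edges; summing degrees gives Σd = 2E, so E′ = E + 2E = 3E = 90.
Each original face survives and each original vertex becomes one new face: F′ = F + V = 32.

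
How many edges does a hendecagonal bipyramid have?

A bipyramid over an n-gon has 2n triangular faces and n + 2 vertices: V = 11 + 2 = 13, E = 3·11 = 33, F = 2·11 = 22.
Check: V − E + F = 13 − 33 + 22 = 2.

33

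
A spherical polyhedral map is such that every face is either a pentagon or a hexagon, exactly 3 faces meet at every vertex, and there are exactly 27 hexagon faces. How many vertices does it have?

74

Let x be the number of pentagons; then F = 27 + x.
Edge–face incidences: 2E = 6·27 + 5·x = 162 + 5x.
Every vertex has degree 3, so 3V = 2E.
Euler: V − E + F = 2 ⇒ (2E)/3 − E + (27 + x) = 2.
Multiply by 6: 2·(2E) − 3·(2E) + 6·(27 + x) = 12, i.e. 162 + 6x − (162 + 5x) = 12.
Collecting terms: x = 12.
Then 2E = 162 + 5·12 = 222, so E = 111, V = 2E/3 = 74, F = 27 + 12 = 39.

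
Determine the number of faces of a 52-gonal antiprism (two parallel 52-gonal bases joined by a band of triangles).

106

An antiprism on an n-gon has two n-gon caps and 2n triangles: V = 2·52 = 104, E = 4·52 = 208, F = 2·52 + 2 = 106.
Check: V − E + F = 104 − 208 + 106 = 2.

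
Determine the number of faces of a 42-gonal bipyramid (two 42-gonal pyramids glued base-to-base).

84

A bipyramid over an n-gon has 2n triangular faces and n + 2 vertices: V = 42 + 2 = 44, E = 3·42 = 126, F = 2·42 = 84.
Check: V − E + F = 44 − 126 + 84 = 2.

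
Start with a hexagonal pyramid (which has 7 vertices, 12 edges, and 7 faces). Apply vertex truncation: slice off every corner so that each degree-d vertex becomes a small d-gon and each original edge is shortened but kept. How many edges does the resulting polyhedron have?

36

Truncation replaces each original edge-end by a new vertex, so V′ = 2E = 24.
Each original edge survives, and each old vertex of degree d contributes d new edges; summing degrees gives Σd = 2E, so E′ = E + 2E = 3E = 36.
Each original face survives and each original vertex becomes one new face: F′ = F + V = 14.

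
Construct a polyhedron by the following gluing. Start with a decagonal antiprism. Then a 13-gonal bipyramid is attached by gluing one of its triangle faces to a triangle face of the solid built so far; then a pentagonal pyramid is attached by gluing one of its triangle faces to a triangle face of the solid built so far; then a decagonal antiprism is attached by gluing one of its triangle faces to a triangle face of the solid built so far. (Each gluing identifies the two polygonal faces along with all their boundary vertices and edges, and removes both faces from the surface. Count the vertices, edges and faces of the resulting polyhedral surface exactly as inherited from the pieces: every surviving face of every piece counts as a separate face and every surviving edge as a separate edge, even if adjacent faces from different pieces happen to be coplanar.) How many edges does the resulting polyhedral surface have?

120

A decagonal antiprism: V=20, E=40, F=22.
Attach a 13-gonal bipyramid (V=15, E=39, F=26) along a 3-gon: merge 3 vertices and 3 edges, delete both glued faces → V=32, E=76, F=46.
Attach a pentagonal pyramid (V=6, E=10, F=6) along a 3-gon: merge 3 vertices and 3 edges, delete both glued faces → V=35, E=83, F=50.
Attach a decagonal antiprism (V=20, E=40, F=22) along a 3-gon: merge 3 vertices and 3 edges, delete both glued faces → V=52, E=120, F=70.
Check: V − E + F = 52 − 120 + 70 = 2.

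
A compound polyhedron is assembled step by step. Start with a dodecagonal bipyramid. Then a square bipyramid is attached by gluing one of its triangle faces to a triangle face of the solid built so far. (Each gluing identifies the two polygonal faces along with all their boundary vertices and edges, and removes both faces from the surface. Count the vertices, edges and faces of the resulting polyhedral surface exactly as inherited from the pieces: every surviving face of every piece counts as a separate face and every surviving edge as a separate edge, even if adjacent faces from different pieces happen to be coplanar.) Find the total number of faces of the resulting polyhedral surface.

A dodecagonal bipyramid: V=14, E=36, F=24.
Attach a square bipyramid (V=6, E=12, F=8) along a 3-gon: merge 3 vertices and 3 edges, delete both glued faces → V=17, E=45, F=30.
Check: V − E + F = 17 − 45 + 30 = 2.

30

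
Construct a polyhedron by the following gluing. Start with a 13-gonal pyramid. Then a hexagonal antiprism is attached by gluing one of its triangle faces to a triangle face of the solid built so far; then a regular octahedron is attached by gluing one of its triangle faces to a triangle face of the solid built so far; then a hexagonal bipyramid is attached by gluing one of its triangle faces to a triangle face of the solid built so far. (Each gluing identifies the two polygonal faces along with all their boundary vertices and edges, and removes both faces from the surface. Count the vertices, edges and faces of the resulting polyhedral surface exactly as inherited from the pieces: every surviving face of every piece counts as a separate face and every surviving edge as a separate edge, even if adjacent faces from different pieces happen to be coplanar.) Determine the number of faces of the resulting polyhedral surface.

A 13-gonal pyramid: V=14, E=26, F=14.
Attach a hexagonal antiprism (V=12, E=24, F=14) along a 3-gon: merge 3 vertices and 3 edges, delete both glued faces → V=23, E=47, F=26.
Attach a regular octahedron (V=6, E=12, F=8) along a 3-gon: merge 3 vertices and 3 edges, delete both glued faces → V=26, E=56, F=32.
Attach a hexagonal bipyramid (V=8, E=18, F=12) along a 3-gon: merge 3 vertices and 3 edges, delete both glued faces → V=31, E=71, F=42.
Check: V − E + F = 31 − 71 + 42 = 2.

42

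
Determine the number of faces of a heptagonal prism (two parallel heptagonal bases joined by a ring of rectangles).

9

A prism on an n-gon has two n-gon bases and n rectangular sides: V = 2·7 = 14, E = 3·7 = 21, F = 7 + 2 = 9.
Check: V − E + F = 14 − 21 + 9 = 2.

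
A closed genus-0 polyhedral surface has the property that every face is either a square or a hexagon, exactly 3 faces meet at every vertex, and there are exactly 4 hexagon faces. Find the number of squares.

Let x be the number of squares; then F = 4 + x.
Edge–face incidences: 2E = 6·4 + 4·x = 24 + 4x.
Every vertex has degree 3, so 3V = 2E.
Euler: V − E + F = 2 ⇒ (2E)/3 − E + (4 + x) = 2.
Multiply by 6: 2·(2E) − 3·(2E) + 6·(4 + x) = 12, i.e. 24 + 6x − (24 + 4x) = 12.
Collecting terms: 2x = 12, so x = 6.
Then 2E = 24 + 4·6 = 48, so E = 24, V = 2E/3 = 16, F = 4 + 6 = 10.

6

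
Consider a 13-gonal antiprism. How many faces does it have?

An antiprism on an n-gon has two n-gon caps and 2n triangles: V = 2·13 = 26, E = 4·13 = 52, F = 2·13 + 2 = 28.

28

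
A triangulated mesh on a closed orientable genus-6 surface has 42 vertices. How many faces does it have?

χ = 2 − 2·6 = -10, and every face is a triangle so 3F = 2E.
V − E + F = -10 with E = 3F/2 gives 42 − (3/2 − 1)·F = -10, so F = 104 and E = 156.

104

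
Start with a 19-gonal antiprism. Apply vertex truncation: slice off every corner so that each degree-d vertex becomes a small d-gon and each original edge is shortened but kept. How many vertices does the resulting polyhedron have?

152

The base solid has V = 38, E = 76, F = 40.
Truncation replaces each original edge-end by a new vertex, so V′ = 2E = 152.
Each original edge survives, and each old vertex of degree d contributes d new edges; summing degrees gives Σd = 2E, so E′ = E + 2E = 3E = 228.
Each original face survives and each original vertex becomes one new face: F′ = F + V = 78.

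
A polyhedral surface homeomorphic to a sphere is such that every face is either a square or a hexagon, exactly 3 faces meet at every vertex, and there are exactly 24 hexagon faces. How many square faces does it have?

Let x be the number of squares; then F = 24 + x.
Edge–face incidences: 2E = 6·24 + 4·x = 144 + 4x.
Every vertex has degree 3, so 3V = 2E.
Euler: V − E + F = 2 ⇒ (2E)/3 − E + (24 + x) = 2.
Multiply by 6: 2·(2E) − 3·(2E) + 6·(24 + x) = 12, i.e. 144 + 6x − (144 + 4x) = 12.
Collecting terms: 2x = 12, so x = 6.
Then 2E = 144 + 4·6 = 168, so E = 84, V = 2E/3 = 56, F = 24 + 6 = 30.

6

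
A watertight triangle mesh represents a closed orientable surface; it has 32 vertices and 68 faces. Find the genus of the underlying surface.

2

Every face is a triangle, so 2E = 3·68 = 204, giving E = 102.
χ = V − E + F = 32 − 102 + 68 = -2.
For a closed orientable surface χ = 2 − 2g, so g = (2 − (-2))/2 = 2.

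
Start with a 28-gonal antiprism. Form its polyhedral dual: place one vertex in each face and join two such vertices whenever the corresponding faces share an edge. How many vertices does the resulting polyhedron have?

The base solid has V = 56, E = 112, F = 58.
The dual swaps V and F and preserves E: V′ = F = 58, E′ = E = 112, F′ = V = 56.

58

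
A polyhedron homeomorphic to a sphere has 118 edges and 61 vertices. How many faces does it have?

59

Here V − E + F = 2.
F = 2 − V + E = 2 − 61 + 118 = 59.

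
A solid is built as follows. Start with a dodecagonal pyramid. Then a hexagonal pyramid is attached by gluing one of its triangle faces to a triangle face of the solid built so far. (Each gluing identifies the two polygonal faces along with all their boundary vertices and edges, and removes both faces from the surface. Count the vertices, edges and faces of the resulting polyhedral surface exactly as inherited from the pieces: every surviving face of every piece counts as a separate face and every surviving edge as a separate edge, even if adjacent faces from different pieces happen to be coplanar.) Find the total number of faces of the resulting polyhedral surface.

A dodecagonal pyramid: V=13, E=24, F=13.
Attach a hexagonal pyramid (V=7, E=12, F=7) along a 3-gon: merge 3 vertices and 3 edges, delete both glued faces → V=17, E=33, F=18.
Check: V − E + F = 17 − 33 + 18 = 2.

18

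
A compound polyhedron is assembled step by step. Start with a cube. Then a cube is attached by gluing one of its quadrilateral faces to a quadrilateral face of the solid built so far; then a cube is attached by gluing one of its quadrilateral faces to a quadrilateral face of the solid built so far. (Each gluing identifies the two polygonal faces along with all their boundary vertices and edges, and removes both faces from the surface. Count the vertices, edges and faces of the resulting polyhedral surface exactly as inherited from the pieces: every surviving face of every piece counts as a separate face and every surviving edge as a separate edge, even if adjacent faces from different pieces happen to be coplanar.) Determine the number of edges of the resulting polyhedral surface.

A cube: V=8, E=12, F=6.
Attach a cube (V=8, E=12, F=6) along a 4-gon: merge 4 vertices and 4 edges, delete both glued faces → V=12, E=20, F=10.
Attach a cube (V=8, E=12, F=6) along a 4-gon: merge 4 vertices and 4 edges, delete both glued faces → V=16, E=28, F=14.
Check: V − E + F = 16 − 28 + 14 = 2.

28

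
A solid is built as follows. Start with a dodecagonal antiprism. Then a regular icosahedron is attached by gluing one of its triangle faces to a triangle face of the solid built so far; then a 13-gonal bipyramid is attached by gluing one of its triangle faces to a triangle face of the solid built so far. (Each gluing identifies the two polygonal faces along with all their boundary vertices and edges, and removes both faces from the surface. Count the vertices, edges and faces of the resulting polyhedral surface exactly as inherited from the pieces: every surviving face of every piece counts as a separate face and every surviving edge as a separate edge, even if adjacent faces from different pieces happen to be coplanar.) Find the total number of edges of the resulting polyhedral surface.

A dodecagonal antiprism: V=24, E=48, F=26.
Attach a regular icosahedron (V=12, E=30, F=20) along a 3-gon: merge 3 vertices and 3 edges, delete both glued faces → V=33, E=75, F=44.
Attach a 13-gonal bipyramid (V=15, E=39, F=26) along a 3-gon: merge 3 vertices and 3 edges, delete both glued faces → V=45, E=111, F=68.
Check: V − E + F = 45 − 111 + 68 = 2.

111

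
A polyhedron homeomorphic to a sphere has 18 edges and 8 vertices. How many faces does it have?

12

Here V − E + F = 2.
F = 2 − V + E = 2 − 8 + 18 = 12.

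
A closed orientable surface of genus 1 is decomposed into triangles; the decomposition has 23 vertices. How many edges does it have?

χ = 2 − 2·1 = 0, and every face is a triangle so 3F = 2E.
V − E + F = 0 with E = 3F/2 gives 23 − (3/2 − 1)·F = 0, so F = 46 and E = 69.

69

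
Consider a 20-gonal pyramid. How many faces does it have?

21

A pyramid on an n-gon base has one n-gon and n triangles: V = 20 + 1 = 21, E = 2·20 = 40, F = 20 + 1 = 21.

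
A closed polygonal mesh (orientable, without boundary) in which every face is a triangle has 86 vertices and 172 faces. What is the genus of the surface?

Every face is a triangle, so 2E = 3·172 = 516, giving E = 258.
χ = V − E + F = 86 − 258 + 172 = 0.
For a closed orientable surface χ = 2 − 2g, so g = (2 − (0))/2 = 1.

1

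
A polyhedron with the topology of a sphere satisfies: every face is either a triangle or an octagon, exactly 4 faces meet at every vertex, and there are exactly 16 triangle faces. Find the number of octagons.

Let x be the number of octagons; then F = 16 + x.
Edge–face incidences: 2E = 3·16 + 8·x = 48 + 8x.
Every vertex has degree 4, so 4V = 2E.
Euler: V − E + F = 2 ⇒ (2E)/4 − E + (16 + x) = 2.
Multiply by 8: 2·(2E) − 4·(2E) + 8·(16 + x) = 16, i.e. 128 + 8x − 2·(48 + 8x) = 16.
Collecting terms: −8x + 32 = 16, so −8x = −16, so x = 2.
Then 2E = 48 + 8·2 = 64, so E = 32, V = 2E/4 = 16, F = 16 + 2 = 18.

2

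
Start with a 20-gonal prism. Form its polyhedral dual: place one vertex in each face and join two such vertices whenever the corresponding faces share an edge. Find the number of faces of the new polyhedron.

40

The base solid has V = 40, E = 60, F = 22.
The dual swaps V and F and preserves E: V′ = F = 22, E′ = E = 60, F′ = V = 40.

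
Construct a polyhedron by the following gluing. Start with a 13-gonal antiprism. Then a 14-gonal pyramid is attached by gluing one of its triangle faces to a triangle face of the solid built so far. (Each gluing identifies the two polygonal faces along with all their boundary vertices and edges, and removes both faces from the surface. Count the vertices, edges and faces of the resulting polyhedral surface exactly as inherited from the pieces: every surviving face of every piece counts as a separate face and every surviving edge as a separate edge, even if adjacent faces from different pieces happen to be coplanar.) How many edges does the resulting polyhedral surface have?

77

A 13-gonal antiprism: V=26, E=52, F=28.
Attach a 14-gonal pyramid (V=15, E=28, F=15) along a 3-gon: merge 3 vertices and 3 edges, delete both glued faces → V=38, E=77, F=41.
Check: V − E + F = 38 − 77 + 41 = 2.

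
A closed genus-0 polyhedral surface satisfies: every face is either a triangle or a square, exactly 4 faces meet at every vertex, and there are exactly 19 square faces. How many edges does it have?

50

Let x be the number of triangles; then F = 19 + x.
Edge–face incidences: 2E = 4·19 + 3·x = 76 + 3x.
Every vertex has degree 4, so 4V = 2E.
Euler: V − E + F = 2 ⇒ (2E)/4 − E + (19 + x) = 2.
Multiply by 8: 2·(2E) − 4·(2E) + 8·(19 + x) = 16, i.e. 152 + 8x − 2·(76 + 3x) = 16.
Collecting terms: 2x = 16, so x = 8.
Then 2E = 76 + 3·8 = 100, so E = 50, V = 2E/4 = 25, F = 19 + 8 = 27.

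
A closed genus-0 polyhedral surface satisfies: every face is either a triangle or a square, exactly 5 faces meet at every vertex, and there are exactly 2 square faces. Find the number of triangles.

24

Let x be the number of triangles; then F = 2 + x.
Edge–face incidences: 2E = 4·2 + 3·x = 8 + 3x.
Every vertex has degree 5, so 5V = 2E.
Euler: V − E + F = 2 ⇒ (2E)/5 − E + (2 + x) = 2.
Multiply by 10: 2·(2E) − 5·(2E) + 10·(2 + x) = 20, i.e. 20 + 10x − 3·(8 + 3x) = 20.
Collecting terms: x − 4 = 20, so x = 24.
Then 2E = 8 + 3·24 = 80, so E = 40, V = 2E/5 = 16, F = 2 + 24 = 26.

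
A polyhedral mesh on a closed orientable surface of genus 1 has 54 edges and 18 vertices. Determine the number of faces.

For a closed orientable surface of genus 1, χ = 2 − 2·1 = 0.
F = 0 − V + E = 0 − 18 + 54 = 36.

36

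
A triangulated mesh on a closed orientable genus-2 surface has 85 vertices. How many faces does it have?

174

χ = 2 − 2·2 = -2, and every face is a triangle so 3F = 2E.
V − E + F = -2 with E = 3F/2 gives 85 − (3/2 − 1)·F = -2, so F = 174 and E = 261.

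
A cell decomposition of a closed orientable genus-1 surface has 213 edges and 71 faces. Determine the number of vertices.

For a closed orientable surface of genus 1, χ = 2 − 2·1 = 0.
V = 0 + E − F = 0 + 213 − 71 = 142.

142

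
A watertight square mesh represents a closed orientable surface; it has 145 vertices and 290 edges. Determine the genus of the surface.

Every face is a square and each edge borders two faces, so 4F = 2·290, giving F = 145.
χ = V − E + F = 145 − 290 + 145 = 0.
For a closed orientable surface χ = 2 − 2g, so g = (2 − (0))/2 = 1.

1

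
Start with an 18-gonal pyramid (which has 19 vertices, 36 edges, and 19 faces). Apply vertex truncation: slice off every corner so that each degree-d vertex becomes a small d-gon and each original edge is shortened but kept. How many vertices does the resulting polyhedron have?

72

Truncation replaces each original edge-end by a new vertex, so V′ = 2E = 72.
Each original edge survives, and each old vertex of degree d contributes d new edges; summing degrees gives Σd = 2E, so E′ = E + 2E = 3E = 108.
Each original face survives and each original vertex becomes one new face: F′ = F + V = 38.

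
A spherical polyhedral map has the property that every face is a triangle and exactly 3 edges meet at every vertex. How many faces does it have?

Each face has 3 edges and each edge borders two faces, so 2E = 3F.
Each vertex has degree 3, so 3V = 2E and hence V = 3F/3.
Euler: V − E + F = 2 ⇒ (3F/3) − (3F/2) + F = 2.
Multiply by 6: (6 − 9 + 6)F = 12, i.e. 3F = 12.
So F = 4, E = 3·4/2 = 6, V = 3·4/3 = 4.

4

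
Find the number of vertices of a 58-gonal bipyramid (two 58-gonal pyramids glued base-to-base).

60

A bipyramid over an n-gon has 2n triangular faces and n + 2 vertices: V = 58 + 2 = 60, E = 3·58 = 174, F = 2·58 = 116.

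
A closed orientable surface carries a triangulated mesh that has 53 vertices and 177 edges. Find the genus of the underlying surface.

4

Every face is a triangle and each edge borders two faces, so 3F = 2·177, giving F = 118.
χ = V − E + F = 53 − 177 + 118 = -6.
For a closed orientable surface χ = 2 − 2g, so g = (2 − (-6))/2 = 4.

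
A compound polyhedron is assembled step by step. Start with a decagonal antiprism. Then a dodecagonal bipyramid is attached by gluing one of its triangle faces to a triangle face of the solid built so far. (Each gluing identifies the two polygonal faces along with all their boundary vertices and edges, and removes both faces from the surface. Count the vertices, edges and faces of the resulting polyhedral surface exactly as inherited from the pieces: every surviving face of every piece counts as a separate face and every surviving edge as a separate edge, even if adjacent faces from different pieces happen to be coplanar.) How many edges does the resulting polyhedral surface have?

A decagonal antiprism: V=20, E=40, F=22.
Attach a dodecagonal bipyramid (V=14, E=36, F=24) along a 3-gon: merge 3 vertices and 3 edges, delete both glued faces → V=31, E=73, F=44.
Check: V − E + F = 31 − 73 + 44 = 2.

73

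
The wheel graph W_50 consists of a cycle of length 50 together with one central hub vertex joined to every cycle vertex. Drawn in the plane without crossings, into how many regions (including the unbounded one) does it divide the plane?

51

W_50 has V = 50 + 1 = 51 vertices and E = 2·50 = 100 edges.
By Euler's formula F = 2 − V + E = 2 − 51 + 100 = 51.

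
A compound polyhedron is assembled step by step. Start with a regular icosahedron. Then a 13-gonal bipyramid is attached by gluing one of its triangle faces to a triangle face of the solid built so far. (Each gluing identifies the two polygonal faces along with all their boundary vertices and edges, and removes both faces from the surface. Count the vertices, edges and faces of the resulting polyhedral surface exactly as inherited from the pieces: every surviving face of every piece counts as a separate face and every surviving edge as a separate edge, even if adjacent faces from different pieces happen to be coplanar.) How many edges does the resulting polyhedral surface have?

66

A regular icosahedron: V=12, E=30, F=20.
Attach a 13-gonal bipyramid (V=15, E=39, F=26) along a 3-gon: merge 3 vertices and 3 edges, delete both glued faces → V=24, E=66, F=44.
Check: V − E + F = 24 − 66 + 44 = 2.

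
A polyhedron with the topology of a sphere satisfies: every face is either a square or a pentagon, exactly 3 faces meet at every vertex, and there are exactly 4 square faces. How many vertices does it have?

12

Let x be the number of pentagons; then F = 4 + x.
Edge–face incidences: 2E = 4·4 + 5·x = 16 + 5x.
Every vertex has degree 3, so 3V = 2E.
Euler: V − E + F = 2 ⇒ (2E)/3 − E + (4 + x) = 2.
Multiply by 6: 2·(2E) − 3·(2E) + 6·(4 + x) = 12, i.e. 24 + 6x − (16 + 5x) = 12.
Collecting terms: x + 8 = 12, so x = 4.
Then 2E = 16 + 5·4 = 36, so E = 18, V = 2E/3 = 12, F = 4 + 4 = 8.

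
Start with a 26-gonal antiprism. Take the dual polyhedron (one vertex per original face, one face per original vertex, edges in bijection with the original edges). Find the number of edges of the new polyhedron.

104

The base solid has V = 52, E = 104, F = 54.
The dual swaps V and F and preserves E: V′ = F = 54, E′ = E = 104, F′ = V = 52.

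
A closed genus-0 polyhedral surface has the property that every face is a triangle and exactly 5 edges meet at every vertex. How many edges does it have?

Each face has 3 edges and each edge borders two faces, so 2E = 3F.
Each vertex has degree 5, so 5V = 2E and hence V = 3F/5.
Euler: V − E + F = 2 ⇒ (3F/5) − (3F/2) + F = 2.
Multiply by 10: (6 − 15 + 10)F = 20, i.e. 1F = 20.
So F = 20, E = 3·20/2 = 30, V = 3·20/5 = 12.

30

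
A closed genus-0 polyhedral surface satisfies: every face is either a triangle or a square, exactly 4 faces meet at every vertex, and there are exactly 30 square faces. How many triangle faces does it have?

Let x be the number of triangles; then F = 30 + x.
Edge–face incidences: 2E = 4·30 + 3·x = 120 + 3x.
Every vertex has degree 4, so 4V = 2E.
Euler: V − E + F = 2 ⇒ (2E)/4 − E + (30 + x) = 2.
Multiply by 8: 2·(2E) − 4·(2E) + 8·(30 + x) = 16, i.e. 240 + 8x − 2·(120 + 3x) = 16.
Collecting terms: 2x = 16, so x = 8.
Then 2E = 120 + 3·8 = 144, so E = 72, V = 2E/4 = 36, F = 30 + 8 = 38.

8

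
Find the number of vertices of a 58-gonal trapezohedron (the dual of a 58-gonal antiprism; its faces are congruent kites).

118

The n-trapezohedron (dual of the n-antiprism) has V = 2·58 + 2 = 118, E = 4·58 = 232, F = 2·58 = 116.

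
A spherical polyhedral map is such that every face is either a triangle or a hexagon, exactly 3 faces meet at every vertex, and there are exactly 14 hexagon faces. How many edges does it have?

48

Let x be the number of triangles; then F = 14 + x.
Edge–face incidences: 2E = 6·14 + 3·x = 84 + 3x.
Every vertex has degree 3, so 3V = 2E.
Euler: V − E + F = 2 ⇒ (2E)/3 − E + (14 + x) = 2.
Multiply by 6: 2·(2E) − 3·(2E) + 6·(14 + x) = 12, i.e. 84 + 6x − (84 + 3x) = 12.
Collecting terms: 3x = 12, so x = 4.
Then 2E = 84 + 3·4 = 96, so E = 48, V = 2E/3 = 32, F = 14 + 4 = 18.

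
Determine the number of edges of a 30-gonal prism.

A prism on an n-gon has two n-gon bases and n rectangular sides: V = 2·30 = 60, E = 3·30 = 90, F = 30 + 2 = 32.

90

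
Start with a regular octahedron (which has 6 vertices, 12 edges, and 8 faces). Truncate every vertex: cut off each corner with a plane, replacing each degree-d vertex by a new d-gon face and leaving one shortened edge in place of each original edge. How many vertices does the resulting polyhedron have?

24

Truncation replaces each original edge-end by a new vertex, so V′ = 2E = 24.
Each original edge survives, and each old vertex of degree d contributes d new edges; summing degrees gives Σd = 2E, so E′ = E + 2E = 3E = 36.
Each original face survives and each original vertex becomes one new face: F′ = F + V = 14.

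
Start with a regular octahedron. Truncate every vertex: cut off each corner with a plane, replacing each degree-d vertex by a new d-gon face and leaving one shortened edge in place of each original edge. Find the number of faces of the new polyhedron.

The base solid has V = 6, E = 12, F = 8.
Truncation replaces each original edge-end by a new vertex, so V′ = 2E = 24.
Each original edge survives, and each old vertex of degree d contributes d new edges; summing degrees gives Σd = 2E, so E′ = E + 2E = 3E = 36.
Each original face survives and each original vertex becomes one new face: F′ = F + V = 14.

14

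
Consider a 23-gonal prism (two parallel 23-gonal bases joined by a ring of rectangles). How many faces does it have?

A prism on an n-gon has two n-gon bases and n rectangular sides: V = 2·23 = 46, E = 3·23 = 69, F = 23 + 2 = 25.
Check: V − E + F = 46 − 69 + 25 = 2.

25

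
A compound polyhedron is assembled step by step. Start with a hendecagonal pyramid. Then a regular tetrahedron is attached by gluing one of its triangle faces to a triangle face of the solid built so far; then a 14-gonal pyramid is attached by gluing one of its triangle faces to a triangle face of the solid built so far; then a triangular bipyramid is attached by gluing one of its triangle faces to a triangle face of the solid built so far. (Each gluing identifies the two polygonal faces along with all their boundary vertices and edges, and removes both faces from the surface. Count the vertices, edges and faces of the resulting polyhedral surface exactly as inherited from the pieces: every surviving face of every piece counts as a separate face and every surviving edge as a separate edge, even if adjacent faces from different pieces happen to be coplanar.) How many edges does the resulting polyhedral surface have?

A hendecagonal pyramid: V=12, E=22, F=12.
Attach a regular tetrahedron (V=4, E=6, F=4) along a 3-gon: merge 3 vertices and 3 edges, delete both glued faces → V=13, E=25, F=14.
Attach a 14-gonal pyramid (V=15, E=28, F=15) along a 3-gon: merge 3 vertices and 3 edges, delete both glued faces → V=25, E=50, F=27.
Attach a triangular bipyramid (V=5, E=9, F=6) along a 3-gon: merge 3 vertices and 3 edges, delete both glued faces → V=27, E=56, F=31.
Check: V − E + F = 27 − 56 + 31 = 2.

56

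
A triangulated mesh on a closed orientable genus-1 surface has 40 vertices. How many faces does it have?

χ = 2 − 2·1 = 0, and every face is a triangle so 3F = 2E.
V − E + F = 0 with E = 3F/2 gives 40 − (3/2 − 1)·F = 0, so F = 80 and E = 120.

80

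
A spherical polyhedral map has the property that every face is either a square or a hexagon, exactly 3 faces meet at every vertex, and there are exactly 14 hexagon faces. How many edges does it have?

Let x be the number of squares; then F = 14 + x.
Edge–face incidences: 2E = 6·14 + 4·x = 84 + 4x.
Every vertex has degree 3, so 3V = 2E.
Euler: V − E + F = 2 ⇒ (2E)/3 − E + (14 + x) = 2.
Multiply by 6: 2·(2E) − 3·(2E) + 6·(14 + x) = 12, i.e. 84 + 6x − (84 + 4x) = 12.
Collecting terms: 2x = 12, so x = 6.
Then 2E = 84 + 4·6 = 108, so E = 54, V = 2E/3 = 36, F = 14 + 6 = 20.

54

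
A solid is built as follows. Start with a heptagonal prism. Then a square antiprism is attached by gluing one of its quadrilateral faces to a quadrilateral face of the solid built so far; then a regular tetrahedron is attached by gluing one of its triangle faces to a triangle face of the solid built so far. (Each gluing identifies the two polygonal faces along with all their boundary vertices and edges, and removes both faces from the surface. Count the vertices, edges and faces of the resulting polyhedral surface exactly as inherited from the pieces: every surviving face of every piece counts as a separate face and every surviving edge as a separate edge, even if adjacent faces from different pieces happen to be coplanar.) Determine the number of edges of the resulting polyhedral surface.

A heptagonal prism: V=14, E=21, F=9.
Attach a square antiprism (V=8, E=16, F=10) along a 4-gon: merge 4 vertices and 4 edges, delete both glued faces → V=18, E=33, F=17.
Attach a regular tetrahedron (V=4, E=6, F=4) along a 3-gon: merge 3 vertices and 3 edges, delete both glued faces → V=19, E=36, F=19.
Check: V − E + F = 19 − 36 + 19 = 2.

36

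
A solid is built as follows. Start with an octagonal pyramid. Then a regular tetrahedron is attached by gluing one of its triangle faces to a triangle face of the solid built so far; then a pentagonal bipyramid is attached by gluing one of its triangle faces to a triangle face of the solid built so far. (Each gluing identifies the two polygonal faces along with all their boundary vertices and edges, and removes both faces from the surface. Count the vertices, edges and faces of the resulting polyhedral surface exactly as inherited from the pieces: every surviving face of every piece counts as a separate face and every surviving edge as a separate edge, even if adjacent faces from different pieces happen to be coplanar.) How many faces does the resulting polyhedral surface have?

19

An octagonal pyramid: V=9, E=16, F=9.
Attach a regular tetrahedron (V=4, E=6, F=4) along a 3-gon: merge 3 vertices and 3 edges, delete both glued faces → V=10, E=19, F=11.
Attach a pentagonal bipyramid (V=7, E=15, F=10) along a 3-gon: merge 3 vertices and 3 edges, delete both glued faces → V=14, E=31, F=19.
Check: V − E + F = 14 − 31 + 19 = 2.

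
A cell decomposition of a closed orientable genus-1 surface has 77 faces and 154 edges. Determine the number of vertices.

For a closed orientable surface of genus 1, χ = 2 − 2·1 = 0.
V = 0 + E − F = 0 + 154 − 77 = 77.

77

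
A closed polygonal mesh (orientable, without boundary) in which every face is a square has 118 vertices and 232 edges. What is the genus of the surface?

Every face is a square and each edge borders two faces, so 4F = 2·232, giving F = 116.
χ = V − E + F = 118 − 232 + 116 = 2.
For a closed orientable surface χ = 2 − 2g, so g = (2 − (2))/2 = 0.

0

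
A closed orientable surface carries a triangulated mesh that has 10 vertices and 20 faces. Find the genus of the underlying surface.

1

Every face is a triangle, so 2E = 3·20 = 60, giving E = 30.
χ = V − E + F = 10 − 30 + 20 = 0.
For a closed orientable surface χ = 2 − 2g, so g = (2 − (0))/2 = 1.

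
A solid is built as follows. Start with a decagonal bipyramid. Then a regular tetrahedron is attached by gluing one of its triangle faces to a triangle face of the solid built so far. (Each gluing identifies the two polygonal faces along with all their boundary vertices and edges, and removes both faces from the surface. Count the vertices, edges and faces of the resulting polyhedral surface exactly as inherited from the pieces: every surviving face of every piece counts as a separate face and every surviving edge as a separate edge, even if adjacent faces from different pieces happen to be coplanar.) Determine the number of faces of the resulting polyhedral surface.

A decagonal bipyramid: V=12, E=30, F=20.
Attach a regular tetrahedron (V=4, E=6, F=4) along a 3-gon: merge 3 vertices and 3 edges, delete both glued faces → V=13, E=33, F=22.
Check: V − E + F = 13 − 33 + 22 = 2.

22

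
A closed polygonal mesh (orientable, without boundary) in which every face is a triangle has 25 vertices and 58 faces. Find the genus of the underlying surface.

3

Every face is a triangle, so 2E = 3·58 = 174, giving E = 87.
χ = V − E + F = 25 − 87 + 58 = -4.
For a closed orientable surface χ = 2 − 2g, so g = (2 − (-4))/2 = 3.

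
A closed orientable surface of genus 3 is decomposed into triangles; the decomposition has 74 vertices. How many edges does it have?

234

χ = 2 − 2·3 = -4, and every face is a triangle so 3F = 2E.
V − E + F = -4 with E = 3F/2 gives 74 − (3/2 − 1)·F = -4, so F = 156 and E = 234.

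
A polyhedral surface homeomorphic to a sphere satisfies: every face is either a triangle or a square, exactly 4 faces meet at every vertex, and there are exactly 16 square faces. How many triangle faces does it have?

Let x be the number of triangles; then F = 16 + x.
Edge–face incidences: 2E = 4·16 + 3·x = 64 + 3x.
Every vertex has degree 4, so 4V = 2E.
Euler: V − E + F = 2 ⇒ (2E)/4 − E + (16 + x) = 2.
Multiply by 8: 2·(2E) − 4·(2E) + 8·(16 + x) = 16, i.e. 128 + 8x − 2·(64 + 3x) = 16.
Collecting terms: 2x = 16, so x = 8.
Then 2E = 64 + 3·8 = 88, so E = 44, V = 2E/4 = 22, F = 16 + 8 = 24.

8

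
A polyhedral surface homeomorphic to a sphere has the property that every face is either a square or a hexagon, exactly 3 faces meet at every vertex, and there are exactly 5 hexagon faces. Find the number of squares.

Let x be the number of squares; then F = 5 + x.
Edge–face incidences: 2E = 6·5 + 4·x = 30 + 4x.
Every vertex has degree 3, so 3V = 2E.
Euler: V − E + F = 2 ⇒ (2E)/3 − E + (5 + x) = 2.
Multiply by 6: 2·(2E) − 3·(2E) + 6·(5 + x) = 12, i.e. 30 + 6x − (30 + 4x) = 12.
Collecting terms: 2x = 12, so x = 6.
Then 2E = 30 + 4·6 = 54, so E = 27, V = 2E/3 = 18, F = 5 + 6 = 11.

6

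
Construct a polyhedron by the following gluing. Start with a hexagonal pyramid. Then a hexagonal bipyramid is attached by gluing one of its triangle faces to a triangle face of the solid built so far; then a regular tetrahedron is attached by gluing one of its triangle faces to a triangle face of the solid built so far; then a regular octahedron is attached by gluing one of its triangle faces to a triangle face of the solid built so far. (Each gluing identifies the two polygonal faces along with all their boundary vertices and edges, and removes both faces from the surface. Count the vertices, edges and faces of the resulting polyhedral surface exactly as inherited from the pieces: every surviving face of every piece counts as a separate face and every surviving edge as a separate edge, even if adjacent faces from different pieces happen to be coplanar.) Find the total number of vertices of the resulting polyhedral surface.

16

A hexagonal pyramid: V=7, E=12, F=7.
Attach a hexagonal bipyramid (V=8, E=18, F=12) along a 3-gon: merge 3 vertices and 3 edges, delete both glued faces → V=12, E=27, F=17.
Attach a regular tetrahedron (V=4, E=6, F=4) along a 3-gon: merge 3 vertices and 3 edges, delete both glued faces → V=13, E=30, F=19.
Attach a regular octahedron (V=6, E=12, F=8) along a 3-gon: merge 3 vertices and 3 edges, delete both glued faces → V=16, E=39, F=25.
Check: V − E + F = 16 − 39 + 25 = 2.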